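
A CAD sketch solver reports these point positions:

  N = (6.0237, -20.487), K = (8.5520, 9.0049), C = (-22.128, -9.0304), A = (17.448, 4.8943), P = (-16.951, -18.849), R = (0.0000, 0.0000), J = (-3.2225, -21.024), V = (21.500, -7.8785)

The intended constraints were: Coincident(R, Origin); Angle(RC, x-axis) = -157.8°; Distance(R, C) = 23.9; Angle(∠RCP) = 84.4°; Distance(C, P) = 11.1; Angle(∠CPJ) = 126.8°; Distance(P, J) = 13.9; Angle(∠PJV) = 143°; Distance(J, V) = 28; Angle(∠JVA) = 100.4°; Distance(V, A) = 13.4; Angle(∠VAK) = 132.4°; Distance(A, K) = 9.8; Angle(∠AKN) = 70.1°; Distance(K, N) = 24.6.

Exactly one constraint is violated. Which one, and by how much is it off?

Distance(K, N) = 24.6 — off by 5.00.

R = (0.00, 0.00) ✓; RC at -157.8° ✓; |RC| = 23.90 ✓; ∠RCP = 84.40° ✓; |CP| = 11.10 ✓; ∠CPJ = 126.8° ✓; |PJ| = 13.90 ✓; ∠PJV = 143.0° ✓; |JV| = 28.00 ✓; ∠JVA = 100.4° ✓; |VA| = 13.40 ✓; ∠VAK = 132.4° ✓; |AK| = 9.800 ✓; ∠AKN = 70.10° ✓; |KN| = 29.60 ✗.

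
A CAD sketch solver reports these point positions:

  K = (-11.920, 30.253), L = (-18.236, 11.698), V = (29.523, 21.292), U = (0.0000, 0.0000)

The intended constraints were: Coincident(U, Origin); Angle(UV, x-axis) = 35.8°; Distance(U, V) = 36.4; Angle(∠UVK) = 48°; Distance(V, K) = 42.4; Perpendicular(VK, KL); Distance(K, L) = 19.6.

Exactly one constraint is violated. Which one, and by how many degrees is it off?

Perpendicular(VK, KL) — off by 6.60°.

U = (0.00, 0.00) ✓; UV at 35.80° ✓; |UV| = 36.40 ✓; ∠UVK = 48.00° ✓; |VK| = 42.40 ✓; ∠(VK, KL) = 83.40° ✗; |KL| = 19.60 ✓.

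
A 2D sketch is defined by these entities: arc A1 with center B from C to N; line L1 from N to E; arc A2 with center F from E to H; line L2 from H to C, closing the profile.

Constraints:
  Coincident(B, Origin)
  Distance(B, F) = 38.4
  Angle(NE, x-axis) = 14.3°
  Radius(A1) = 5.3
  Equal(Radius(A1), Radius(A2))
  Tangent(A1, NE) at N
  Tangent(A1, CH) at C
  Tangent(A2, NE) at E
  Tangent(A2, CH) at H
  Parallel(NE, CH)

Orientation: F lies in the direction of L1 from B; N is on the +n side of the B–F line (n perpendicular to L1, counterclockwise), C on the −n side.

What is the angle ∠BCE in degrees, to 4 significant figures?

74.57°

The slot axis is L1's direction at 14.3°, so u = (cos 14.3°, sin 14.3°) = (0.9690, 0.2470) and n = (−sin 14.3°, cos 14.3°) = (-0.2470, 0.9690). B is at the origin and F lies 38.4 along u from B, so F = 38.4·u = (37.21, 9.485). Tangency of A1 to both parallel lines with radius 5.3 puts N and C at B ± 5.3·n: N = (-1.309, 5.136), C = (1.309, -5.136). Equal radii place E and H the same way about F: E = F + 5.3·n = (35.90, 14.62), H = F − 5.3·n = (38.52, 4.349). Then cos ∠BCE = CB·CE / (|CB||CE|), giving 74.57°.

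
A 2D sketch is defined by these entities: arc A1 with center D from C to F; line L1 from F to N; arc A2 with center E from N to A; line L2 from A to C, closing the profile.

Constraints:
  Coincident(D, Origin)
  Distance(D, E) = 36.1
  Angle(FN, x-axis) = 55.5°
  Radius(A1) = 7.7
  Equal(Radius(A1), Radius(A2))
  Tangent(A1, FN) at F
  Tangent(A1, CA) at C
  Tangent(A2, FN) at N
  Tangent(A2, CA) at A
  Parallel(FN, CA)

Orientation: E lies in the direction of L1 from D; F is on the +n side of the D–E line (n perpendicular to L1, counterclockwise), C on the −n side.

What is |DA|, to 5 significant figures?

36.912

Tangency of A1 to both parallel lines with radius 7.7 puts F and C at D ± 7.7·n: F = (-6.3458, 4.3613), C = (6.3458, -4.3613). Equal radii place N and A the same way about E: N = E + 7.7·n = (14.101, 34.112), A = E − 7.7·n = (26.793, 25.390). Then |DA| = |A − D| = 36.912.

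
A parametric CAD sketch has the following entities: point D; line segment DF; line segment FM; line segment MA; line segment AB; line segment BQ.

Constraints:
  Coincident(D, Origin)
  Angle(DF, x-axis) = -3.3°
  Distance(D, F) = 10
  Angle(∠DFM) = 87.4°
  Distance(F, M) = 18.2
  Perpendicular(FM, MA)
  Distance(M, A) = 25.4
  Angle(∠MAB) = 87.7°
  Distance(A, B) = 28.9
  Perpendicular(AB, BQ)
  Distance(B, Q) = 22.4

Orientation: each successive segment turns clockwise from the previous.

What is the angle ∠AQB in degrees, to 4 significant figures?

52.22°

∠MAB = 87.7° gives AB at 81.80° from the x-axis; with |AB| = 28.9, B = (-13.03, 12.54). AB is perpendicular to BQ, so BQ runs at -8.200°; with |BQ| = 22.4, Q = (9.140, 9.341). Then cos ∠AQB = QA·QB / (|QA||QB|), giving 52.22°.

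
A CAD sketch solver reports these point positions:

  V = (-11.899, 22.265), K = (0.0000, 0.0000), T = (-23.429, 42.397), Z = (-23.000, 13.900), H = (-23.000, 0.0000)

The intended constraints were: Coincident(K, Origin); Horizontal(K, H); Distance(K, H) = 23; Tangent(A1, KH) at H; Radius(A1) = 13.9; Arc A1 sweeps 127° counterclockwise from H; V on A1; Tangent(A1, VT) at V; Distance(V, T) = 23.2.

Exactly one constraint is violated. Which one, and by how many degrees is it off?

Tangent(A1, VT) at V — off by 7.20°.

K = (0.00, 0.00) ✓; K.y = 0.00, H.y = 0.00 ✓; |KH| = 23.00 ✓; ∠(ZH, HK) = 90.00° ✓; |ZH| = 13.90 ✓; bearing(Z→V) − bearing(Z→H) = 127.0° ✓; |ZV| = 13.90 ✓; ∠(ZV, VT) = 97.20° ✗; |VT| = 23.20 ✓.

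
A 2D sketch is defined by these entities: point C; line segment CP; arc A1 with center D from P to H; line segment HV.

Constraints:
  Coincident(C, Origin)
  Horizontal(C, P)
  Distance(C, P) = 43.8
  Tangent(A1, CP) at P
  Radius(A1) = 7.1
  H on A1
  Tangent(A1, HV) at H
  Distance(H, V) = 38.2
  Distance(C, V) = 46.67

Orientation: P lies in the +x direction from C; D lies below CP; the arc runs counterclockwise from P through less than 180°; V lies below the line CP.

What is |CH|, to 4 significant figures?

37.44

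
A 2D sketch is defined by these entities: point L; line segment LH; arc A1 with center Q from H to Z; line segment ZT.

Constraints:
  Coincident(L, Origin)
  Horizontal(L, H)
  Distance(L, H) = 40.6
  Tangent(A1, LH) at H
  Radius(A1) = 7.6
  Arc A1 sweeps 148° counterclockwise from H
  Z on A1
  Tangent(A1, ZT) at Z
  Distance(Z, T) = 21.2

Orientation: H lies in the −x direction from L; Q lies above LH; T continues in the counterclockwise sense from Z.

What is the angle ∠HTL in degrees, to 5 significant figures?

36.243°

L is at the origin; L and H share the same y with |LH| = 40.6 and H on the −x side, so H = (-40.600, 0.0000). Tangency of A1 to LH means the radius QH is perpendicular to LH, so Q = H + (0, 7.6) = (-40.600, 7.6000). On A1, H sits at bearing -90° from Q; a 148° counterclockwise sweep puts Z at bearing 58°, so Z = Q + 7.6·(cos 58°, sin 58°) = (-36.573, 14.045). Tangency of A1 to ZT means the radius QZ is perpendicular to ZT, so ZT runs along (−sin 58°, cos 58°); with |ZT| = 21.2, T = (-54.551, 25.279). Then cos ∠HTL = TH·TL / (|TH||TL|), giving 36.243°.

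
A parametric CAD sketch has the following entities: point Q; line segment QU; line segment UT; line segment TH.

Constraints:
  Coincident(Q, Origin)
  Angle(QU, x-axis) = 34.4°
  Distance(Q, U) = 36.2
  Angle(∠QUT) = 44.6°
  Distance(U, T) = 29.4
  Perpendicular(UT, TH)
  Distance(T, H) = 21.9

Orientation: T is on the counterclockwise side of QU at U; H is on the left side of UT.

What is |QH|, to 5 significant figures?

5.0511

Q is at the origin; QU runs at 34.4° with length 36.2, so U = 36.2·(cos 34.4°, sin 34.4°) = (29.869, 20.452). ∠QUT = 44.6°, so UT runs at 34.4° + (180° − 44.6°) = 169.80° from the x-axis; with |UT| = 29.4, T = U + 29.4·(cos 169.80°, sin 169.80°) = (0.93376, 25.658). UT ⟂ TH; with |TH| = 21.9 on the left of UT, H = T + 21.9·(-0.17708, -0.98420) = (-2.9444, 4.1042). Then |QH| = |H − Q| = 5.0511.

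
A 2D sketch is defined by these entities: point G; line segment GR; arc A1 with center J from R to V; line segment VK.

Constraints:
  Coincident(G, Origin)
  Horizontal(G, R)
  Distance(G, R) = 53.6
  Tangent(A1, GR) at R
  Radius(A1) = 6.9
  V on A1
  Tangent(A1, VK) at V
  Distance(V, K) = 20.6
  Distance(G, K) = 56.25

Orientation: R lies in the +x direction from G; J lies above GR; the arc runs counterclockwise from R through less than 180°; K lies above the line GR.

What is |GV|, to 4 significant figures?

60.41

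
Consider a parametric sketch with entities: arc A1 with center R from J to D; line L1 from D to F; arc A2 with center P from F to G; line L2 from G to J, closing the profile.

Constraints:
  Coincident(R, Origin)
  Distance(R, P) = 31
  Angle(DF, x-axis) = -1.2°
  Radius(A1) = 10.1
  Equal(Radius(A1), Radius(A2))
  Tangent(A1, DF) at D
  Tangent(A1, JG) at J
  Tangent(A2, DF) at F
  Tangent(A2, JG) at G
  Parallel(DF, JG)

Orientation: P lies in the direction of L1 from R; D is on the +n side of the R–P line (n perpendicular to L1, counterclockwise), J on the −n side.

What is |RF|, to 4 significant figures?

32.60

The slot axis is L1's direction at -1.2°, so u = (cos -1.2°, sin -1.2°) = (0.9998, -0.02094) and n = (−sin -1.2°, cos -1.2°) = (0.02094, 0.9998). R is at the origin and P lies 31.0 along u from R, so P = 31.0·u = (30.99, -0.6492). Tangency of A1 to both parallel lines with radius 10.1 puts D and J at R ± 10.1·n: D = (0.2115, 10.10), J = (-0.2115, -10.10). Equal radii place F and G the same way about P: F = P + 10.1·n = (31.20, 9.449), G = P − 10.1·n = (30.78, -10.75). Then |RF| = |F − R| = 32.60.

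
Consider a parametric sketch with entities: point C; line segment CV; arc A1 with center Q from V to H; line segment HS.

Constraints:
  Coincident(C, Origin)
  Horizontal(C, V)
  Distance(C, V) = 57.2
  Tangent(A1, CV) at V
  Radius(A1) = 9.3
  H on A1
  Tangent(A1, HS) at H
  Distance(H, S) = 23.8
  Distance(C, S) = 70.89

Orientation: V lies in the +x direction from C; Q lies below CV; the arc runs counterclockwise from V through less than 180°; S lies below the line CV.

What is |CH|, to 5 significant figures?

51.341

Checks: C.y = 0.00, V.y = 0.00 ✓; |QH| = 9.300 ✓; ∠(QH, HS) = 90.00° ✓; |HS| = 23.80 ✓; |CS| = 70.89 ✓.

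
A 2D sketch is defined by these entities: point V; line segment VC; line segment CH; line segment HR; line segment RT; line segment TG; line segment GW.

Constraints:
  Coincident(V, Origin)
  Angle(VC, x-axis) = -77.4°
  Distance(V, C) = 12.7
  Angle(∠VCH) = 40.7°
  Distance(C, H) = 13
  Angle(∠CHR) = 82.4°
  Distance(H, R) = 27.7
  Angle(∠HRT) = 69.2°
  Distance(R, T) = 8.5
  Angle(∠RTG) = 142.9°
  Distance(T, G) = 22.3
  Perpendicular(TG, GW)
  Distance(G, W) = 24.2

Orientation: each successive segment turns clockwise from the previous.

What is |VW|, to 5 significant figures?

15.998

V is at the origin; VC runs at -77.4° with length 12.7, so C = (2.7704, -12.394). ∠VCH = 40.7° gives CH at 143.30° from the x-axis; with |CH| = 13.0, H = (-7.6527, -4.6250). ∠CHR = 82.4° gives HR at 45.700° from the x-axis; with |HR| = 27.7, R = (11.693, 15.200). ∠HRT = 69.2° gives RT at -65.100° from the x-axis; with |RT| = 8.5, T = (15.272, 7.4898). ∠RTG = 142.9° gives TG at -102.20° from the x-axis; with |TG| = 22.3, G = (10.560, -14.307). The perpendicularity gives GW at right angles to TG, so GW runs at 167.80°; with |GW| = 24.2, W = (-13.094, -9.1925). Then |VW| = |W − V| = 15.998.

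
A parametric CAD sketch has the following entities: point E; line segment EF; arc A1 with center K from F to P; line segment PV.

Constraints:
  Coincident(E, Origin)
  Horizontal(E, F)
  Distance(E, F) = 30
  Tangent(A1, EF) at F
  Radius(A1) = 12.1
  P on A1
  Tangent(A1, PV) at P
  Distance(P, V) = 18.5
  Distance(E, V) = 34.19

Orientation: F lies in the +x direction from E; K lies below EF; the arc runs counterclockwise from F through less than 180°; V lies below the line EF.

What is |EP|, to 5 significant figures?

21.209

Checks: |KP| = 12.10 ✓; ∠(KP, PV) = 90.00° ✓; |PV| = 18.50 ✓; |EV| = 34.19 ✓.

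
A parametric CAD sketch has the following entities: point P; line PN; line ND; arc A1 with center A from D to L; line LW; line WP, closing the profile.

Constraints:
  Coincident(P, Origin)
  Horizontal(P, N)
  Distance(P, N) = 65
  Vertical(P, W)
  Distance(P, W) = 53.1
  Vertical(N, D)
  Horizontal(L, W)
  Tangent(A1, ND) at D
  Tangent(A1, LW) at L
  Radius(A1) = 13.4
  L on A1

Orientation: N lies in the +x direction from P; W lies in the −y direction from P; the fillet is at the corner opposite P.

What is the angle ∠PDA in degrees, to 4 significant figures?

31.42°

P is at the origin; PN is horizontal with |PN| = 65.0 and N on the +x side, so N = (65.00, 0.000). P and W share the same x with |PW| = 53.1 and W on the −y side, so W = (0.000, -53.10). The virtual corner opposite P is at (65.00, -53.10). Since A1 is tangent to ND there, AD ⟂ ND and the tangent condition forces AL to be normal to LW, with radius 13.4, so the center A sits 13.4 in from both sides at A = (51.60, -39.70). That places the tangent points at D = (65.00, -39.70) on ND and L = (51.60, -53.10) on LW. Then cos ∠PDA = DP·DA / (|DP||DA|), giving 31.42°.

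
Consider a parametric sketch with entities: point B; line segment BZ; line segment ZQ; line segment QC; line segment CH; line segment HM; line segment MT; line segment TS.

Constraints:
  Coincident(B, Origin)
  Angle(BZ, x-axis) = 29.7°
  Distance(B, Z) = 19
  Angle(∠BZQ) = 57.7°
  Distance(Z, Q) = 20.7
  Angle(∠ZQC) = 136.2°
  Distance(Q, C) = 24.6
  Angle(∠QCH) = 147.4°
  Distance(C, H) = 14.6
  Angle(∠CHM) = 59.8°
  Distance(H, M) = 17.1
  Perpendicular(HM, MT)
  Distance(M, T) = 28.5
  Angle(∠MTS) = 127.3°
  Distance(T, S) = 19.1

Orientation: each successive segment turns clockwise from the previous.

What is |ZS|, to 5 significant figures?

52.087

B is at the origin; BZ runs at 29.7° with length 19.0, so Z = (16.504, 9.4137). ∠BZQ = 57.7° gives ZQ at -92.600° from the x-axis; with |ZQ| = 20.7, Q = (15.565, -11.265). ∠ZQC = 136.2° gives QC at -136.40° from the x-axis; with |QC| = 24.6, C = (-2.2496, -28.230). ∠QCH = 147.4° gives CH at -169.00° from the x-axis; with |CH| = 14.6, H = (-16.581, -31.015). ∠CHM = 59.8° gives HM at 70.800° from the x-axis; with |HM| = 17.1, M = (-10.958, -14.867). HM ⟂ MT, so MT runs at -19.200°; with |MT| = 28.5, T = (15.957, -24.239). ∠MTS = 127.3° gives TS at -71.900° from the x-axis; with |TS| = 19.1, S = (21.891, -42.394). Then |ZS| = |S − Z| = 52.087.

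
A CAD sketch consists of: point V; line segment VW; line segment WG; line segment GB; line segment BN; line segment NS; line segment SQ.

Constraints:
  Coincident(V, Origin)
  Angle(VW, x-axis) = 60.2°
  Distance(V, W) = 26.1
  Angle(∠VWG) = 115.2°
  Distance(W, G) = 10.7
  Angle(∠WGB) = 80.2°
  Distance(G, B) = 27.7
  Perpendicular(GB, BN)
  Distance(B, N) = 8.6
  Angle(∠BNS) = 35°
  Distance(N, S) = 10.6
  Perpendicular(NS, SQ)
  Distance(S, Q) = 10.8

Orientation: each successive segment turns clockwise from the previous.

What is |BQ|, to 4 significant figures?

6.860

V is at the origin; VW runs at 60.2° with length 26.1, so W = (12.97, 22.65). ∠VWG = 115.2° gives WG at -4.600° from the x-axis; with |WG| = 10.7, G = (23.64, 21.79). ∠WGB = 80.2° gives GB at -104.4° from the x-axis; with |GB| = 27.7, B = (16.75, -5.039). GB ⟂ BN, so BN runs at 165.6°; with |BN| = 8.6, N = (8.418, -2.900). ∠BNS = 35.0° gives NS at 20.60° from the x-axis; with |NS| = 10.6, S = (18.34, 0.8291). NS is perpendicular to SQ, so SQ runs at -69.40°; with |SQ| = 10.8, Q = (22.14, -9.280). Then |BQ| = |Q − B| = 6.860.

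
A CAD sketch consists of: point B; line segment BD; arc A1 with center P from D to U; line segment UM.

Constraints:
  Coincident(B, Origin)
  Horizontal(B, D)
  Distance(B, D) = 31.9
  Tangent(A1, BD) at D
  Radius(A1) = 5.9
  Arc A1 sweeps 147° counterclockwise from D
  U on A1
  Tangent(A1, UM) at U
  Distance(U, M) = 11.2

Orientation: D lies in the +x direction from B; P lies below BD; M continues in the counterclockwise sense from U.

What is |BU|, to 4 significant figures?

30.67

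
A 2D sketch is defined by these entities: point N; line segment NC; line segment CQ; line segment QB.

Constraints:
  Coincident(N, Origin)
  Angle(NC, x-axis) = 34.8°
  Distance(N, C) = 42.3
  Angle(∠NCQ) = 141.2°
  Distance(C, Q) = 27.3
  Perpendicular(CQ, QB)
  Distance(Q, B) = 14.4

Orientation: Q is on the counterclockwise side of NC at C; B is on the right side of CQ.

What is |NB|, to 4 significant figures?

72.84

N is at the origin; NC runs at 34.8° with length 42.3, so C = 42.3·(cos 34.8°, sin 34.8°) = (34.73, 24.14). ∠NCQ = 141.2°, so CQ runs at 34.8° + (180° − 141.2°) = 73.60° from the x-axis; with |CQ| = 27.3, Q = C + 27.3·(cos 73.60°, sin 73.60°) = (42.44, 50.33). CQ is perpendicular to QB; with |QB| = 14.4 on the right of CQ, B = Q + 14.4·(0.9593, -0.2823) = (56.26, 46.26). Then |NB| = |B − N| = 72.84.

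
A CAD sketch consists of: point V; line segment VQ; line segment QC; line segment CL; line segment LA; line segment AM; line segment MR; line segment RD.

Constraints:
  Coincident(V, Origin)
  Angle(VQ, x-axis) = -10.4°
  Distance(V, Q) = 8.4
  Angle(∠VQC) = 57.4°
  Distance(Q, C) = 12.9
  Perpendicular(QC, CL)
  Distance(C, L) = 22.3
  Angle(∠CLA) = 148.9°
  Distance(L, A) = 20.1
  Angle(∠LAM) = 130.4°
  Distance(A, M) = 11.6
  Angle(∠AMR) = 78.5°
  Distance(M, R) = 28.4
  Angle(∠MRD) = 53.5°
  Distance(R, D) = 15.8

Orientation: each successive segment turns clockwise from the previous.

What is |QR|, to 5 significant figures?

15.186

V is at the origin; VQ runs at -10.4° with length 8.4, so Q = (8.2620, -1.5164). ∠VQC = 57.4° gives QC at -133.00° from the x-axis; with |QC| = 12.9, C = (-0.53578, -10.951). QC ⟂ CL, so CL runs at 137.00°; with |CL| = 22.3, L = (-16.845, 4.2577). ∠CLA = 148.9° gives LA at 105.90° from the x-axis; with |LA| = 20.1, A = (-22.352, 23.589). ∠LAM = 130.4° gives AM at 56.300° from the x-axis; with |AM| = 11.6, M = (-15.915, 33.239). ∠AMR = 78.5° gives MR at -45.200° from the x-axis; with |MR| = 28.4, R = (4.0963, 13.088). Then |QR| = |R − Q| = 15.186.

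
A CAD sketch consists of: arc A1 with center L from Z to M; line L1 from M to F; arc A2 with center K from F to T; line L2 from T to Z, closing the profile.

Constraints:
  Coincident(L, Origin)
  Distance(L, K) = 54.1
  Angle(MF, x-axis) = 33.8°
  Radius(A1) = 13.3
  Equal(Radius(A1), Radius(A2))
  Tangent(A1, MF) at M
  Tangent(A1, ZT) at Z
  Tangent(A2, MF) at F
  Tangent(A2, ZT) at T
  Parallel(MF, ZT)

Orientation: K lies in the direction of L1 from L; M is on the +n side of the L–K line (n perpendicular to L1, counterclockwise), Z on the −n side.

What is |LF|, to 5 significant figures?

55.711

The slot axis is L1's direction at 33.8°, so u = (cos 33.8°, sin 33.8°) = (0.83098, 0.55630) and n = (−sin 33.8°, cos 33.8°) = (-0.55630, 0.83098). L is at the origin and K lies 54.1 along u from L, so K = 54.1·u = (44.956, 30.096). Tangency of A1 to both parallel lines with radius 13.3 puts M and Z at L ± 13.3·n: M = (-7.3987, 11.052), Z = (7.3987, -11.052). Equal radii place F and T the same way about K: F = K + 13.3·n = (37.558, 41.148), T = K − 13.3·n = (52.355, 19.043). Then |LF| = |F − L| = 55.711.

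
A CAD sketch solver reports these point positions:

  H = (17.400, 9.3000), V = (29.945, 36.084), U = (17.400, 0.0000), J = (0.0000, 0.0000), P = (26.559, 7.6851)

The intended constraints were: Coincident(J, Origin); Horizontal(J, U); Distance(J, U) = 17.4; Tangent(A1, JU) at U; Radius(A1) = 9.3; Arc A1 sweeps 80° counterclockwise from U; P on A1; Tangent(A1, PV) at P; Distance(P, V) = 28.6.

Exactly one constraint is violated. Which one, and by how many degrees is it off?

Tangent(A1, PV) at P — off by 3.20°.

J = (0.00, 0.00) ✓; J.y = 0.00, U.y = 0.00 ✓; |JU| = 17.40 ✓; ∠(HU, UJ) = 90.00° ✓; |HU| = 9.300 ✓; bearing(H→P) − bearing(H→U) = 80.00° ✓; |HP| = 9.300 ✓; ∠(HP, PV) = 86.80° ✗; |PV| = 28.60 ✓.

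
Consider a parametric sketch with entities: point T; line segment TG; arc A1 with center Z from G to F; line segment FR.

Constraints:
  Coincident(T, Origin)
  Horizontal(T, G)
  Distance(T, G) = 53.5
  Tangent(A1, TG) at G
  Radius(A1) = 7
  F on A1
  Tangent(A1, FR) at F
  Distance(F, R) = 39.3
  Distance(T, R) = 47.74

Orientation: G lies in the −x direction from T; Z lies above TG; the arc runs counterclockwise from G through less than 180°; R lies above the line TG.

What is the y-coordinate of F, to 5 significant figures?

3.6638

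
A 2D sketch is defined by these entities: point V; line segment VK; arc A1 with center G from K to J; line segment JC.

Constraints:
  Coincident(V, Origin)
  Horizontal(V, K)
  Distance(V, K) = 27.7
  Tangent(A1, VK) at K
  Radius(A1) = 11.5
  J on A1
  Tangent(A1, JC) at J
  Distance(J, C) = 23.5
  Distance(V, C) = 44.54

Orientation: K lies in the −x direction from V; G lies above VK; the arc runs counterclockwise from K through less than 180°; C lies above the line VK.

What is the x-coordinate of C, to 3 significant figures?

-24.2

Checks: V = (0.00, 0.00) ✓; |GJ| = 11.50 ✓; ∠(GJ, JC) = 90.00° ✓; |JC| = 23.50 ✓; |VC| = 44.54 ✓.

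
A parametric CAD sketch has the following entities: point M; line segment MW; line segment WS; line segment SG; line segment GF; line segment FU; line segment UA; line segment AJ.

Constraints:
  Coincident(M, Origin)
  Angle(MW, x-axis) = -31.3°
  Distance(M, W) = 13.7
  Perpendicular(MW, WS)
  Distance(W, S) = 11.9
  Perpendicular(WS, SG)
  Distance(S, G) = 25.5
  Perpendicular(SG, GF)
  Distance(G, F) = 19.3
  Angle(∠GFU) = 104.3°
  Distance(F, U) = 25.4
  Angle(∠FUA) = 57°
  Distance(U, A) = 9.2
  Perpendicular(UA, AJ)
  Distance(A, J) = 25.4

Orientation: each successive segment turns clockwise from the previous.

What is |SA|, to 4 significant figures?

17.29

∠GFU = 104.3° gives FU at -17.00° from the x-axis; with |FU| = 25.4, U = (18.05, 5.027). ∠FUA = 57.0° gives UA at -140.0° from the x-axis; with |UA| = 9.2, A = (11.00, -0.8866). Then |SA| = |A − S| = 17.29.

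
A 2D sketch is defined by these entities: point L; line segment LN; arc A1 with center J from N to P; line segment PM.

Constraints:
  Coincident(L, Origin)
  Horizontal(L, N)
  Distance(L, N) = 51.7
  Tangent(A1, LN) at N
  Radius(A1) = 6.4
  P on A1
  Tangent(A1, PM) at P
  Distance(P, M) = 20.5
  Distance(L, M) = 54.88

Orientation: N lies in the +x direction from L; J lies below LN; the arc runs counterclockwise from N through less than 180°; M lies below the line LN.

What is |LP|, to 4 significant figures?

45.89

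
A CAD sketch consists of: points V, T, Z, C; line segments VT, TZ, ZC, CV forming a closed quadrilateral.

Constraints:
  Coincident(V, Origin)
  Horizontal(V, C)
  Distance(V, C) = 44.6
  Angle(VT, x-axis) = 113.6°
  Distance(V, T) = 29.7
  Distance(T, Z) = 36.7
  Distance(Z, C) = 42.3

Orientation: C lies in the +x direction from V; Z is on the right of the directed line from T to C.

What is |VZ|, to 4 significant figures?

7.000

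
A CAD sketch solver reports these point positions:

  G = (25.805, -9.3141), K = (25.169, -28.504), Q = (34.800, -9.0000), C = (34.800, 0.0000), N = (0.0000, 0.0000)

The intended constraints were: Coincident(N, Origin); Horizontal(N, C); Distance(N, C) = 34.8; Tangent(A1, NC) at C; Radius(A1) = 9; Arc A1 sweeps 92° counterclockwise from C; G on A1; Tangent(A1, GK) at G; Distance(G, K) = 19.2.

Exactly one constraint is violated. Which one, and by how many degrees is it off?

Tangent(A1, GK) at G — off by 3.90°.

N = (0.00, 0.00) ✓; N.y = 0.00, C.y = 0.00 ✓; |NC| = 34.80 ✓; ∠(QC, CN) = 90.00° ✓; |QC| = 9.000 ✓; bearing(Q→G) − bearing(Q→C) = 92.00° ✓; |QG| = 9.000 ✓; ∠(QG, GK) = 93.90° ✗; |GK| = 19.20 ✓.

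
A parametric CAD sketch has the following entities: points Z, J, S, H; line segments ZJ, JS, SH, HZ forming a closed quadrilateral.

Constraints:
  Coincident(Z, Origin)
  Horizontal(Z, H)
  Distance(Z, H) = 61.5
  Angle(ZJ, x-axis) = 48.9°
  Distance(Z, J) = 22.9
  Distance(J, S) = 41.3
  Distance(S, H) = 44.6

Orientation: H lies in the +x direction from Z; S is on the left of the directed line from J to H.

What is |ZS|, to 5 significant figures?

63.912

Checks: |JS| = 41.30 ✓; |SH| = 44.60 ✓.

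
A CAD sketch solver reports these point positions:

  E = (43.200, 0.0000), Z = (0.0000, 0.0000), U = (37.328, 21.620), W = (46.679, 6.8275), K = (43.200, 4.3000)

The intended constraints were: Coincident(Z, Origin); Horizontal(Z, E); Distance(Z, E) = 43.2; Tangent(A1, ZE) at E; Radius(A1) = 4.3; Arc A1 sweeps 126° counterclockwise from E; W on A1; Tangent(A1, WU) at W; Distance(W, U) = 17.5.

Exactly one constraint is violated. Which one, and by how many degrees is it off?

Tangent(A1, WU) at W — off by 3.70°.

Z = (0.00, 0.00) ✓; Z.y = 0.00, E.y = 0.00 ✓; |ZE| = 43.20 ✓; ∠(KE, EZ) = 90.00° ✓; |KE| = 4.300 ✓; bearing(K→W) − bearing(K→E) = 126.0° ✓; |KW| = 4.300 ✓; ∠(KW, WU) = 93.70° ✗; |WU| = 17.50 ✓.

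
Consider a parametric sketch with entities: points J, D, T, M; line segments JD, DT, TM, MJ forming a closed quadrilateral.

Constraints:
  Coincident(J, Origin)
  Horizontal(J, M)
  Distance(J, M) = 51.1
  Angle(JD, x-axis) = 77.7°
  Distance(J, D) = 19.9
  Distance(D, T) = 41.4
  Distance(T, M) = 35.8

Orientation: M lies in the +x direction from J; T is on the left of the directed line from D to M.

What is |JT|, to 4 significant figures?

55.07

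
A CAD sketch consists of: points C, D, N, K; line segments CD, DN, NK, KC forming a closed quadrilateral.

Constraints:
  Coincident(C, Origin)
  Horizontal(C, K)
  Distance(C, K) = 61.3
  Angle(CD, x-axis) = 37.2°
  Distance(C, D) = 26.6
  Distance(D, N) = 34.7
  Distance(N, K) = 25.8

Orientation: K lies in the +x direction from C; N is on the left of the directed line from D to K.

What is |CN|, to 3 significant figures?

60.2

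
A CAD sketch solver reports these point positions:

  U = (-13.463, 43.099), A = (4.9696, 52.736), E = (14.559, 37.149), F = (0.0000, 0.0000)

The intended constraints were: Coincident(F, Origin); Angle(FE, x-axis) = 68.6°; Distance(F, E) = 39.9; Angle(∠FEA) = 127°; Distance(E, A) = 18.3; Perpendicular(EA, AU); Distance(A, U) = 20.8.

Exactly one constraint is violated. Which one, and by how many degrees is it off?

Perpendicular(EA, AU) — off by 4.00°.

F = (0.00, 0.00) ✓; FE at 68.60° ✓; |FE| = 39.90 ✓; ∠FEA = 127.0° ✓; |EA| = 18.30 ✓; ∠(EA, AU) = 86.00° ✗; |AU| = 20.80 ✓.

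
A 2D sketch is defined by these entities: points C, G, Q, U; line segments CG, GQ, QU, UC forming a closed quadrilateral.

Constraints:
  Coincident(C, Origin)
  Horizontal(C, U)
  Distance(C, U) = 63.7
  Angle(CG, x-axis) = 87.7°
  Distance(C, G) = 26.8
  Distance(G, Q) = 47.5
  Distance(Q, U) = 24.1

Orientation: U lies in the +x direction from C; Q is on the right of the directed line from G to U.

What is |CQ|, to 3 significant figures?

39.6

Checks: |GQ| = 47.50 ✓; |QU| = 24.10 ✓.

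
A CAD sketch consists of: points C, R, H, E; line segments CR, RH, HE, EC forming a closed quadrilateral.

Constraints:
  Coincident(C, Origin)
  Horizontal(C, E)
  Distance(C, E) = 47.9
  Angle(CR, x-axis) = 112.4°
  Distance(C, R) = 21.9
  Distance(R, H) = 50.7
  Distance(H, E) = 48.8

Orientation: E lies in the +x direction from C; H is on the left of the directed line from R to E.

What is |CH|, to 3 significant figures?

58.4

C is at the origin; CE is horizontal with |CE| = 47.9 and E in +x, so E = (47.9, 0). CR runs at 112.4° with |CR| = 21.9, so R = (-8.35, 20.2). H is determined by |RH| = 50.7 and |HE| = 48.8 together: it lies at the intersection of circle(R, 50.7) and circle(E, 48.8). With |RE| = 59.8, the foot of the radical line on RE is 31.5 from R and the perpendicular offset is √(50.7² − 31.5²) = 39.8. Taking the left-of-RE solution: H = (34.7, 47.0).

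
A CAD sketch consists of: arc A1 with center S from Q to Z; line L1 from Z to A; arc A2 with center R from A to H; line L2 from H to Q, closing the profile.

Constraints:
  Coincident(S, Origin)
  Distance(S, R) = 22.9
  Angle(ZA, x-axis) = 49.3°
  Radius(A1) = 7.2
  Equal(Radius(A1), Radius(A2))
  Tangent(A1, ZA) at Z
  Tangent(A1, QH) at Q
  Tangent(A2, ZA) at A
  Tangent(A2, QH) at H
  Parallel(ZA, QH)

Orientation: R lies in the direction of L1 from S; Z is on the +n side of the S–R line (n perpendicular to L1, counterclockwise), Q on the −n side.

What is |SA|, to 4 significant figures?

24.01

The slot axis is L1's direction at 49.3°, so u = (cos 49.3°, sin 49.3°) = (0.6521, 0.7581) and n = (−sin 49.3°, cos 49.3°) = (-0.7581, 0.6521). S is at the origin and R lies 22.9 along u from S, so R = 22.9·u = (14.93, 17.36). Tangency of A1 to both parallel lines with radius 7.2 puts Z and Q at S ± 7.2·n: Z = (-5.459, 4.695), Q = (5.459, -4.695). Equal radii place A and H the same way about R: A = R + 7.2·n = (9.474, 22.06), H = R − 7.2·n = (20.39, 12.67). Then |SA| = |A − S| = 24.01.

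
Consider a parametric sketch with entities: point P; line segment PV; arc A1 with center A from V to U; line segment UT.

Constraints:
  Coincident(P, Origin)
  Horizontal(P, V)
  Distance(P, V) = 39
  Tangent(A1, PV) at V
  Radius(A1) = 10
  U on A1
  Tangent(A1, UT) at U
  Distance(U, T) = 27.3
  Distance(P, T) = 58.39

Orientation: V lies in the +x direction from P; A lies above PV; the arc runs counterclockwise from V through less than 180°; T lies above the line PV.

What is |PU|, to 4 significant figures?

50.25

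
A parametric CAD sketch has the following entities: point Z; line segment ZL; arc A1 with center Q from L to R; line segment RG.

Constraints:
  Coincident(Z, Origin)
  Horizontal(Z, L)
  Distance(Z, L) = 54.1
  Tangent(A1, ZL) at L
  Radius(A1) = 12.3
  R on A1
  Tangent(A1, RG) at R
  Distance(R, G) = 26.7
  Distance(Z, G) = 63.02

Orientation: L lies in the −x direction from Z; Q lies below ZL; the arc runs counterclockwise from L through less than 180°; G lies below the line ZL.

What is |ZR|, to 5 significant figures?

66.888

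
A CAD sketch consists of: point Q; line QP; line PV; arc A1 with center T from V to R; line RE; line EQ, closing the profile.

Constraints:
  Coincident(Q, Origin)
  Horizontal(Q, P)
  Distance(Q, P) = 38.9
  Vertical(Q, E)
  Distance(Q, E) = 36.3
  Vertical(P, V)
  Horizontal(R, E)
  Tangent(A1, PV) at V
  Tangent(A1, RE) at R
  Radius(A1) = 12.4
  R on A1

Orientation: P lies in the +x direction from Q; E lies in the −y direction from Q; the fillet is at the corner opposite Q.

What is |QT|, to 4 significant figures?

35.69

Q is at the origin; Q and P share the same y with |QP| = 38.9 and P on the +x side, so P = (38.90, 0.000). Q and E share the same x with |QE| = 36.3 and E on the −y side, so E = (0.000, -36.30). The virtual corner opposite Q is at (38.90, -36.30). A1 meets PV tangentially, so TV is at right angles to PV and the tangent condition forces TR to be normal to RE, with radius 12.4, so the center T sits 12.4 in from both sides at T = (26.50, -23.90). Then |QT| = |T − Q| = 35.69.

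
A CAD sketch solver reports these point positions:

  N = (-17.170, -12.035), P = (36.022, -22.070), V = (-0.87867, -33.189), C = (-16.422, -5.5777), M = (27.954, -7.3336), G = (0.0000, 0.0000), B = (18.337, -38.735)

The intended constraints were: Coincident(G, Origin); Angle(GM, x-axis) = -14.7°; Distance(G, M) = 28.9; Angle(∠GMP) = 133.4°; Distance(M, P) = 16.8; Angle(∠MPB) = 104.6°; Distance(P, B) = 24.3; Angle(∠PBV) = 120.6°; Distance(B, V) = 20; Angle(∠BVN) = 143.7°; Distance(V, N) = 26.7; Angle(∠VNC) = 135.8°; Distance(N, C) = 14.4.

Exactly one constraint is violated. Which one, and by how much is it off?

Distance(N, C) = 14.4 — off by 7.90.

G = (0.00, 0.00) ✓; GM at -14.70° ✓; |GM| = 28.90 ✓; ∠GMP = 133.4° ✓; |MP| = 16.80 ✓; ∠MPB = 104.6° ✓; |PB| = 24.30 ✓; ∠PBV = 120.6° ✓; |BV| = 20.00 ✓; ∠BVN = 143.7° ✓; |VN| = 26.70 ✓; ∠VNC = 135.8° ✓; |NC| = 6.500 ✗.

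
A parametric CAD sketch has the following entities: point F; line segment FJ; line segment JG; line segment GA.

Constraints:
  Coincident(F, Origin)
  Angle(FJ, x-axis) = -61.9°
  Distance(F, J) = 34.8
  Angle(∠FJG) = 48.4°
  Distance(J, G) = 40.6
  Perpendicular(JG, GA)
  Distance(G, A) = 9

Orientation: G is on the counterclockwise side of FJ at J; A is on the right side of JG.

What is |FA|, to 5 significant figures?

39.150

∠FJG = 48.4°, so JG runs at -61.9° + (180° − 48.4°) = 69.700° from the x-axis; with |JG| = 40.6, G = J + 40.6·(cos 69.700°, sin 69.700°) = (30.477, 7.3803). JG ⟂ GA; with |GA| = 9.0 on the right of JG, A = G + 9.0·(0.93789, -0.34694) = (38.918, 4.2579). Then |FA| = |A − F| = 39.150.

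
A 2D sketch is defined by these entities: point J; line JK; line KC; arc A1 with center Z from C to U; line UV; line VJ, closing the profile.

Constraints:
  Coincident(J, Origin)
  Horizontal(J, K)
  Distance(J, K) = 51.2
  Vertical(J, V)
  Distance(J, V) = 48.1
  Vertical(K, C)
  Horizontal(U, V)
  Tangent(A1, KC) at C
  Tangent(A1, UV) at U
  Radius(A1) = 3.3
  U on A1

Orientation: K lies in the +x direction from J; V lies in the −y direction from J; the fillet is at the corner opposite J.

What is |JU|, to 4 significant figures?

67.88

J is at the origin; JK is horizontal with |JK| = 51.2 and K on the +x side, so K = (51.20, 0.000). J and V share the same x with |JV| = 48.1 and V on the −y side, so V = (0.000, -48.10). The virtual corner opposite J is at (51.20, -48.10). The tangent condition forces ZC to be normal to KC and A1 meets UV tangentially, so ZU is at right angles to UV, with radius 3.3, so the center Z sits 3.3 in from both sides at Z = (47.90, -44.80). That places the tangent points at C = (51.20, -44.80) on KC and U = (47.90, -48.10) on UV. Then |JU| = |U − J| = 67.88.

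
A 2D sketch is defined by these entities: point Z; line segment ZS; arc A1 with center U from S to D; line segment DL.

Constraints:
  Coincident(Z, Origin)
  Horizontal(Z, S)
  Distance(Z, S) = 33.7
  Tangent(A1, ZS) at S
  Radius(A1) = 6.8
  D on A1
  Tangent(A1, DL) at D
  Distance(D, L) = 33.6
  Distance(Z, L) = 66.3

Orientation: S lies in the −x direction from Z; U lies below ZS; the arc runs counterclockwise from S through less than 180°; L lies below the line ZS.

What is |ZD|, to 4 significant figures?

39.22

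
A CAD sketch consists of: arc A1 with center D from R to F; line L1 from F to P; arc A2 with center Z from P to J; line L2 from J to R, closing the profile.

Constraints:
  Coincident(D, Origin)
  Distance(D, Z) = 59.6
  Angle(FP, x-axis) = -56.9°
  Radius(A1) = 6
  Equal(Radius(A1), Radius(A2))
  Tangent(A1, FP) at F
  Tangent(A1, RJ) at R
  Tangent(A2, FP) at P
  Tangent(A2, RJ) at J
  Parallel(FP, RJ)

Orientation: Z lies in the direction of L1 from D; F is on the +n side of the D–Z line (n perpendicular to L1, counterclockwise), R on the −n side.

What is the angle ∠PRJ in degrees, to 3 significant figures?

11.4°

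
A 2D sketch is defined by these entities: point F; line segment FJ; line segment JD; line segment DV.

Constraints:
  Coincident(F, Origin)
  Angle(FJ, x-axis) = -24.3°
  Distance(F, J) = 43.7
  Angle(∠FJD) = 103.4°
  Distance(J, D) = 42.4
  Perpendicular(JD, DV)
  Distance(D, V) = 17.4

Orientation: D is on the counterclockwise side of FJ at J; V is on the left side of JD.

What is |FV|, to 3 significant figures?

58.2

∠FJD = 103.4°, so JD runs at -24.3° + (180° − 103.4°) = 52.3° from the x-axis; with |JD| = 42.4, D = J + 42.4·(cos 52.3°, sin 52.3°) = (65.8, 15.6). The perpendicularity gives DV at right angles to JD; with |DV| = 17.4 on the left of JD, V = D + 17.4·(-0.791, 0.612) = (52.0, 26.2). Then |FV| = |V − F| = 58.2.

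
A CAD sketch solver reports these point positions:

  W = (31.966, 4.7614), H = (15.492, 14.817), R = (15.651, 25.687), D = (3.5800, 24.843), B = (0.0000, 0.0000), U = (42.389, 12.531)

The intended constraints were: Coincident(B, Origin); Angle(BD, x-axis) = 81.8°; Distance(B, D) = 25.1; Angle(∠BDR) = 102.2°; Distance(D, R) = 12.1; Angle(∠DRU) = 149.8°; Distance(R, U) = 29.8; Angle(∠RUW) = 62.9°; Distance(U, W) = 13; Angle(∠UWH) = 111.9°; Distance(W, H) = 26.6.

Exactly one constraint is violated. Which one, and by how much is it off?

Distance(W, H) = 26.6 — off by 7.30.

B = (0.00, 0.00) ✓; BD at 81.80° ✓; |BD| = 25.10 ✓; ∠BDR = 102.2° ✓; |DR| = 12.10 ✓; ∠DRU = 149.8° ✓; |RU| = 29.80 ✓; ∠RUW = 62.90° ✓; |UW| = 13.00 ✓; ∠UWH = 111.9° ✓; |WH| = 19.30 ✗.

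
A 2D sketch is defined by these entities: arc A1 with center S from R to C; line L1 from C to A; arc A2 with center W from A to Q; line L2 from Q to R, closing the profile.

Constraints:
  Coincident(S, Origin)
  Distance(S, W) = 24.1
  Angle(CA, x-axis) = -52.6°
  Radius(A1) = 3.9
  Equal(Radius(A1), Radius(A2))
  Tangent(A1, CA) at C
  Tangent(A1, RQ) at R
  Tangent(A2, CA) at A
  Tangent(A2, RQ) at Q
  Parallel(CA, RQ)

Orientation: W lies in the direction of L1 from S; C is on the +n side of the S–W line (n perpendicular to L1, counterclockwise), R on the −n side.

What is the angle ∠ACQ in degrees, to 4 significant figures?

17.93°

The slot axis is L1's direction at -52.6°, so u = (cos -52.6°, sin -52.6°) = (0.6074, -0.7944) and n = (−sin -52.6°, cos -52.6°) = (0.7944, 0.6074). S is at the origin and W lies 24.1 along u from S, so W = 24.1·u = (14.64, -19.15). Tangency of A1 to both parallel lines with radius 3.9 puts C and R at S ± 3.9·n: C = (3.098, 2.369), R = (-3.098, -2.369). Equal radii place A and Q the same way about W: A = W + 3.9·n = (17.74, -16.78), Q = W − 3.9·n = (11.54, -21.51). Then cos ∠ACQ = CA·CQ / (|CA||CQ|), giving 17.93°.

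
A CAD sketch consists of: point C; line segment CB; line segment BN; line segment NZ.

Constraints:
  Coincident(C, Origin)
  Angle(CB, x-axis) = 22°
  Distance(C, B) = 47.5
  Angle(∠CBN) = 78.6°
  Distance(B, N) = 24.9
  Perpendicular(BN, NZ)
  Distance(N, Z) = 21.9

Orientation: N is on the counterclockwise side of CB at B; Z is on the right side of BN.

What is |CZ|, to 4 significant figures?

70.20

∠CBN = 78.6°, so BN runs at 22.0° + (180° − 78.6°) = 123.4° from the x-axis; with |BN| = 24.9, N = B + 24.9·(cos 123.4°, sin 123.4°) = (30.33, 38.58). The perpendicularity gives NZ at right angles to BN; with |NZ| = 21.9 on the right of BN, Z = N + 21.9·(0.8348, 0.5505) = (48.62, 50.64). Then |CZ| = |Z − C| = 70.20.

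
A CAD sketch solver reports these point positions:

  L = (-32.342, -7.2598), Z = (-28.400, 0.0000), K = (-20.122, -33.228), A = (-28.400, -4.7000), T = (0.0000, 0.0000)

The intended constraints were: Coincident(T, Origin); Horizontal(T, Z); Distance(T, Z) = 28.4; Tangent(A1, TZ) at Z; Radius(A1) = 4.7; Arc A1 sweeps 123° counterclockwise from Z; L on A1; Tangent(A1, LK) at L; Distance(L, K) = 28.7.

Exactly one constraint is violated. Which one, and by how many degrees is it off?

Tangent(A1, LK) at L — off by 7.80°.

T = (0.00, 0.00) ✓; T.y = 0.00, Z.y = 0.00 ✓; |TZ| = 28.40 ✓; ∠(AZ, ZT) = 90.00° ✓; |AZ| = 4.700 ✓; bearing(A→L) − bearing(A→Z) = 123.0° ✓; |AL| = 4.700 ✓; ∠(AL, LK) = 97.80° ✗; |LK| = 28.70 ✓.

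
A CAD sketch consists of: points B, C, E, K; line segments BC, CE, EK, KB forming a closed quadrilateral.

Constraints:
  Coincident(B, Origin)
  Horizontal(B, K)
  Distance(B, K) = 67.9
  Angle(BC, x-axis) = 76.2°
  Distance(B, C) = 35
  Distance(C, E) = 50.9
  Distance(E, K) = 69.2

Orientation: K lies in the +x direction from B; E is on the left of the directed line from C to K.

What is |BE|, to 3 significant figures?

81.6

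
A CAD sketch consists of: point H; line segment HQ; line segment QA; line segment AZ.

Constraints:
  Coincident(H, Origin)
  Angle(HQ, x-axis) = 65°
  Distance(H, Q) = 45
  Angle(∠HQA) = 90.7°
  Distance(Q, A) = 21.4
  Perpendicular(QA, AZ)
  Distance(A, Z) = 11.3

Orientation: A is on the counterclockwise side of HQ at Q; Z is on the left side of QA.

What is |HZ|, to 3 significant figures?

40.2

∠HQA = 90.7°, so QA runs at 65.0° + (180° − 90.7°) = 154° from the x-axis; with |QA| = 21.4, A = Q + 21.4·(cos 154°, sin 154°) = (-0.265, 50.1). QA ⟂ AZ; with |AZ| = 11.3 on the left of QA, Z = A + 11.3·(-0.434, -0.901) = (-5.17, 39.9). Then |HZ| = |Z − H| = 40.2.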